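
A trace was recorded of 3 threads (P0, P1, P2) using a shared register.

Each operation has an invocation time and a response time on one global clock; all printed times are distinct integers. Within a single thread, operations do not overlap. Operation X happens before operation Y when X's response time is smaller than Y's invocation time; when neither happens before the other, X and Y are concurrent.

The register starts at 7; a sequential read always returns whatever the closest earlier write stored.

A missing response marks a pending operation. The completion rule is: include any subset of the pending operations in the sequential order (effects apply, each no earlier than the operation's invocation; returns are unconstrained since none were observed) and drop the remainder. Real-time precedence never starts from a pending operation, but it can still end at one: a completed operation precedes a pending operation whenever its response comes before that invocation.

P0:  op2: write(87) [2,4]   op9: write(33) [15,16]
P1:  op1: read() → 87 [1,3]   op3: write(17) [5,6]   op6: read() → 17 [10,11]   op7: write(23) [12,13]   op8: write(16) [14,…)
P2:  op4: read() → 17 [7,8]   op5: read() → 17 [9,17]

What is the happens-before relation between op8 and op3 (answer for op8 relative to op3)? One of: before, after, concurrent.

op8 spans [14,…), op3 spans [5,6]
resp(op3)=6 < inv(op8)=14

after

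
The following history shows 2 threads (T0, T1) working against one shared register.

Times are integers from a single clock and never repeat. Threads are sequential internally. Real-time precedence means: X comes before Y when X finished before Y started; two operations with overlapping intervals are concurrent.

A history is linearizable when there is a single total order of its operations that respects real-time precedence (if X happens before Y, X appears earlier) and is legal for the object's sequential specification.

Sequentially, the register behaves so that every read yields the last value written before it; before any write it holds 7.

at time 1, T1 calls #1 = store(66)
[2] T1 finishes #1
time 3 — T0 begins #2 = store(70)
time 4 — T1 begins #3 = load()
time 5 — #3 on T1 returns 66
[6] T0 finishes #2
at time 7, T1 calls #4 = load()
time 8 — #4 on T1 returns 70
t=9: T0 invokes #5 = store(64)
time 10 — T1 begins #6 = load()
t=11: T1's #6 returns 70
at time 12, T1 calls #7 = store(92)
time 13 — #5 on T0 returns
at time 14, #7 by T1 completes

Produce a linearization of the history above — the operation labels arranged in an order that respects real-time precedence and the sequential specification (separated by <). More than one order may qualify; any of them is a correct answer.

#1 < #3 < #2 < #4 < #6 < #5 < #7

after step 1 (#1 store(66)): value 66
after step 2 (#3 load() → 66): value 66
after step 3 (#2 store(70)): value 70
after step 4 (#4 load() → 70): value 70
after step 5 (#6 load() → 70): value 70
after step 6 (#5 store(64)): value 64
after step 7 (#7 store(92)): value 92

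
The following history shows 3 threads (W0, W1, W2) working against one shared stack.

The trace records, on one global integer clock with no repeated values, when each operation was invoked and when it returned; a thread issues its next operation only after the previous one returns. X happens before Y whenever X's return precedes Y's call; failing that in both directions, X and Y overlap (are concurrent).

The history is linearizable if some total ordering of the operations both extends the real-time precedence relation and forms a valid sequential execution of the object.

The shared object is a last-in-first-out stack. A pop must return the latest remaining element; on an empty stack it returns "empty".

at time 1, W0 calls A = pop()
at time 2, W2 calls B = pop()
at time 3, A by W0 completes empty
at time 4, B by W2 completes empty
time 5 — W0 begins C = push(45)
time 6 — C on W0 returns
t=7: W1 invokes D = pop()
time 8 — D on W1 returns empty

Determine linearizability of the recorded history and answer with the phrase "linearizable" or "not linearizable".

events 1..7 are fine; event 8 — the response of D at time 8 — makes the prefix non-linearizable
4 completed operations, 2 real-time-consistent orders — every stack replay fails
for example A, B, C, D fails at step 4: D pop() → empty is not legal there
for example B, A, C, D fails at step 4: D pop() → empty is not legal there

not linearizable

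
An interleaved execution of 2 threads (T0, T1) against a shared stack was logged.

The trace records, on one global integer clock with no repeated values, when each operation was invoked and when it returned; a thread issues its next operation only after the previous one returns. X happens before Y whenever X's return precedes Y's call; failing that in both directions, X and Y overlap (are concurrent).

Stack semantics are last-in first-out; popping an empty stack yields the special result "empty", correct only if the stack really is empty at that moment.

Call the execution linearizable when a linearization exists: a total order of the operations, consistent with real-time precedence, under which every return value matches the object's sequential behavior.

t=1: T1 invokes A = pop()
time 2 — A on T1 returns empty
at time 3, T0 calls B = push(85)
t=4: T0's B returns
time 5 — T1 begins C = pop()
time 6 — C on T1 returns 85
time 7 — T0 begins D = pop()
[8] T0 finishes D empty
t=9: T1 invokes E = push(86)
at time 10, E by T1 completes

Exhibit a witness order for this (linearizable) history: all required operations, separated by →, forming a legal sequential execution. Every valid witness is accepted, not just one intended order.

1. A pop() → empty, leaving stack <>
2. B push(85), leaving stack <85>
3. C pop() → 85, leaving stack <>
4. D pop() → empty, leaving stack <>
5. E push(86), leaving stack <86>

A → B → C → D → E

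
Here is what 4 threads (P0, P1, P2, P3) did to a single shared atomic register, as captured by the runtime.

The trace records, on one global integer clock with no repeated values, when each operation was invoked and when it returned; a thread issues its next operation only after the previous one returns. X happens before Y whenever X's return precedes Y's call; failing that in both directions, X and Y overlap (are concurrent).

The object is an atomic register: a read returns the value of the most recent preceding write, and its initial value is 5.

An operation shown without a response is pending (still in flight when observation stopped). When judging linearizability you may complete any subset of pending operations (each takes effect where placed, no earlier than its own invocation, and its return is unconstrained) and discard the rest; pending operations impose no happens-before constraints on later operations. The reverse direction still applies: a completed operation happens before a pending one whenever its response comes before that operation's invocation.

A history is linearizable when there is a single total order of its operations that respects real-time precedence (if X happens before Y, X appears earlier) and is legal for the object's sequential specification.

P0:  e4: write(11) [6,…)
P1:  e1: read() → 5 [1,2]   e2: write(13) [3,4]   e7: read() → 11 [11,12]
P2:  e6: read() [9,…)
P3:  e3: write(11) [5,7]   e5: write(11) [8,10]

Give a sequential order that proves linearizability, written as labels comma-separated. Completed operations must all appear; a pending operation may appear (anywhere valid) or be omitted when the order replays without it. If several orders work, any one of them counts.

after step 1 (e1 read() → 5): value 5
after step 2 (e2 write(13)): value 13
after step 3 (e3 write(11)): value 11
after step 4 (e4 write(11) (pending, included)): value 11
after step 5 (e5 write(11)): value 11
after step 6 (e6 read() (pending, included)): value 11
after step 7 (e7 read() → 11): value 11

e1, e2, e3, e4, e5, e6, e7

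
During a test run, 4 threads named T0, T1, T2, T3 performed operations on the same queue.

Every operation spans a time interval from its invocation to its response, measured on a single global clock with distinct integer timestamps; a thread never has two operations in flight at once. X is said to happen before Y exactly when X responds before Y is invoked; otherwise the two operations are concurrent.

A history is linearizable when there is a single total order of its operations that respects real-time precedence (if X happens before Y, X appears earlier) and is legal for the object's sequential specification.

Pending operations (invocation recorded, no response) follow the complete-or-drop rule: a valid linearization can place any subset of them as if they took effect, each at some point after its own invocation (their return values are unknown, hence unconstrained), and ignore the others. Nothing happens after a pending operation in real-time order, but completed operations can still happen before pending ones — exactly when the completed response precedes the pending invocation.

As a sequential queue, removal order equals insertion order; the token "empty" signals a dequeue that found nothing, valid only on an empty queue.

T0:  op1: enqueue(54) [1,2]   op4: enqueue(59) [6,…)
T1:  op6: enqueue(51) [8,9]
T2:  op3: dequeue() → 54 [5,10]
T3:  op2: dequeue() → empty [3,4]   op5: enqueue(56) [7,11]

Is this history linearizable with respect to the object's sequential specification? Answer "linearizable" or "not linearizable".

events 1..3 are fine; event 4 — the response of op2 at time 4 — makes the prefix non-linearizable
exactly one order of the 2 completed ops respects real time; the queue replay fails
take op1, op2: step 2 already fails, because op2 dequeue() → empty cannot occur there

not linearizable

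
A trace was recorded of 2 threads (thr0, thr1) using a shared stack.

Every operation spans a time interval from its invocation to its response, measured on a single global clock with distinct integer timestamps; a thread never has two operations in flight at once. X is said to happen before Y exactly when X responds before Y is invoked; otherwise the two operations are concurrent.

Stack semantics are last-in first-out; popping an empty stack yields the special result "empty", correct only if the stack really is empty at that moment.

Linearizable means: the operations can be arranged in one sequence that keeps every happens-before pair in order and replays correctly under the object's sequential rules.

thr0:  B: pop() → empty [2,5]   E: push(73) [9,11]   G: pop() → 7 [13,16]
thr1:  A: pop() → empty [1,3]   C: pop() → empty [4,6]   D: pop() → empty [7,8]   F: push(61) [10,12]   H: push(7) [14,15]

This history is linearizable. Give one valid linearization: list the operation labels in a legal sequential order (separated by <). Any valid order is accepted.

1. A pop() → empty, leaving stack <>
2. B pop() → empty, leaving stack <>
3. C pop() → empty, leaving stack <>
4. D pop() → empty, leaving stack <>
5. E push(73), leaving stack <73>
6. F push(61), leaving stack <73,61>
7. H push(7), leaving stack <73,61,7>
8. G pop() → 7, leaving stack <73,61>

A < B < C < D < E < F < H < G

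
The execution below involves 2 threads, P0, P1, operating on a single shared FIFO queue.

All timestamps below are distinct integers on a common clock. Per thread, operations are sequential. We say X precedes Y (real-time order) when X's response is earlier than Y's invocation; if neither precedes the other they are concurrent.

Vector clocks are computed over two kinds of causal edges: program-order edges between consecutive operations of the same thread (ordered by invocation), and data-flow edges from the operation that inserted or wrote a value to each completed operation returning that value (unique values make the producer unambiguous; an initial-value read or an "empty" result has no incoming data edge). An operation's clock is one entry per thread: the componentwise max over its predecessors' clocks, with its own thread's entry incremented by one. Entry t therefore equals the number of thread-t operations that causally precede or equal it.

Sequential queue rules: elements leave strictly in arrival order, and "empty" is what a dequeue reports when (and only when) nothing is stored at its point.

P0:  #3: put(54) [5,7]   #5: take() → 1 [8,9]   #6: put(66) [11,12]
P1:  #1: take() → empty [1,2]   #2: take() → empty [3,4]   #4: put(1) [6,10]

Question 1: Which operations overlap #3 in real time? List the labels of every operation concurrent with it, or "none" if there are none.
Answer: #4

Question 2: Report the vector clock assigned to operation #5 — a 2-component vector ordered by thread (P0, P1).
Answer: (2, 3)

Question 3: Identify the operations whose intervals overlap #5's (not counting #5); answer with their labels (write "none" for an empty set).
Answer: #4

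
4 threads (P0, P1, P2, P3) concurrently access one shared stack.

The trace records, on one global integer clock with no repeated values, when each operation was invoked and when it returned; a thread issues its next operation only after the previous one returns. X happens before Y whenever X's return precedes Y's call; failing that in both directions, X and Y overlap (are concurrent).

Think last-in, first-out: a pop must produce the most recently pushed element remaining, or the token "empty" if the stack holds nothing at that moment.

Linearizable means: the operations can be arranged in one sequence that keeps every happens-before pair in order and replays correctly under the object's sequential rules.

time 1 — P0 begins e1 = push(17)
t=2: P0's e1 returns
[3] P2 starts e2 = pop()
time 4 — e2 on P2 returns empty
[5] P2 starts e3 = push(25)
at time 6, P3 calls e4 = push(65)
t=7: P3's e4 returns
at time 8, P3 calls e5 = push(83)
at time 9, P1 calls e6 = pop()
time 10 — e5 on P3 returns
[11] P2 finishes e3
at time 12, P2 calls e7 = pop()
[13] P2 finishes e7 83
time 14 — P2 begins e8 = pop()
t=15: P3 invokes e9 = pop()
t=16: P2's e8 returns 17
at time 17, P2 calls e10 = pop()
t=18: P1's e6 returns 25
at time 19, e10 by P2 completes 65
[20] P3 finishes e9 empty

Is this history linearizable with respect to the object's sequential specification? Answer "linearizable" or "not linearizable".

not linearizable

the violation lands at event 4, e2's response at time 4: events 1..3 linearize, events 1..4 do not
a single order respects real time; the 2 completed stack operations fail replay along it
for example e1, e2 fails at step 2: e2 pop() → empty is not legal there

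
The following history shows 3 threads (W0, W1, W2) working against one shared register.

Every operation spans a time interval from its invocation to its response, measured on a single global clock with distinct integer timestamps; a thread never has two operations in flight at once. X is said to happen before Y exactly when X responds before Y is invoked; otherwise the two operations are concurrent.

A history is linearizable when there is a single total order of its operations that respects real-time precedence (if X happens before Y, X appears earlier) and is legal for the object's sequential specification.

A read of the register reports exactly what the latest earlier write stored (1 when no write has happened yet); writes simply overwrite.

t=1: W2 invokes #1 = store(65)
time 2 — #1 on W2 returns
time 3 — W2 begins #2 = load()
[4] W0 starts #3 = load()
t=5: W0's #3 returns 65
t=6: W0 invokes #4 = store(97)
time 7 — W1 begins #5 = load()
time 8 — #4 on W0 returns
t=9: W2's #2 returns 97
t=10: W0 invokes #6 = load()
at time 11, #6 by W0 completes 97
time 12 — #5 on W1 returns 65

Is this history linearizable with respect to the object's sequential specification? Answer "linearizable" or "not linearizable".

witness order: #1, #3, #5, #4, #2, #6
step 1: #1 store(65) — value 65
step 2: #3 load() → 65 — value 65
step 3: #5 load() → 65 — value 65
step 4: #4 store(97) — value 97
step 5: #2 load() → 97 — value 97
step 6: #6 load() → 97 — value 97

linearizable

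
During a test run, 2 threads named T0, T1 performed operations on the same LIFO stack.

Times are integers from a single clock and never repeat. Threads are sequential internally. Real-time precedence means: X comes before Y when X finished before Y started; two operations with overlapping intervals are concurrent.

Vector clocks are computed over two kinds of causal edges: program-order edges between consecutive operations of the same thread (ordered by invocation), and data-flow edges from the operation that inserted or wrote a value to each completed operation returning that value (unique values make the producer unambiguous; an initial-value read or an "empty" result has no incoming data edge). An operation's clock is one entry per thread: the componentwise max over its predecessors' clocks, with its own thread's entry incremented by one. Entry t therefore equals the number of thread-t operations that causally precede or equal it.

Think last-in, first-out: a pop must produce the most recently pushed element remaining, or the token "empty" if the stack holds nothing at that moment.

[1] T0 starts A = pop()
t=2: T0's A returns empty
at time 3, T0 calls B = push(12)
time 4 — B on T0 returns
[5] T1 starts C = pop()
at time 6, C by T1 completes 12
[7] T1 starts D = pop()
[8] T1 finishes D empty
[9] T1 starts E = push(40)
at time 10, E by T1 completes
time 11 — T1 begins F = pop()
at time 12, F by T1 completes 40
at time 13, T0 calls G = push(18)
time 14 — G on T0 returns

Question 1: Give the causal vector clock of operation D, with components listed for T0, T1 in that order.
A (invocation 1): nothing precedes it; T0's component alone gives (1, 0)
invoked at 3, B merges VC(A)=(1, 0) and bumps T0's slot → (2, 0)
invoked at 5, C merges VC(B)=(2, 0) and bumps T1's slot → (2, 1)
invoked at 13, G merges VC(B)=(2, 0) and bumps T0's slot → (3, 0)
invoked at 7, D merges VC(C)=(2, 1) and bumps T1's slot → (2, 2)
invoked at 9, E merges VC(D)=(2, 2) and bumps T1's slot → (2, 3)
invoked at 11, F merges VC(E)=(2, 3) and bumps T1's slot → (2, 4)
target: VC(D) = (2, 2)

(2, 2)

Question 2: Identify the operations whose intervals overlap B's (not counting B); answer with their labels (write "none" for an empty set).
concurrent with B ([3,4]): every op whose interval crosses 3..4
A [1,2]: before
C [5,6]: after
D [7,8]: after
E [9,10]: after
F [11,12]: after
G [13,14]: after

none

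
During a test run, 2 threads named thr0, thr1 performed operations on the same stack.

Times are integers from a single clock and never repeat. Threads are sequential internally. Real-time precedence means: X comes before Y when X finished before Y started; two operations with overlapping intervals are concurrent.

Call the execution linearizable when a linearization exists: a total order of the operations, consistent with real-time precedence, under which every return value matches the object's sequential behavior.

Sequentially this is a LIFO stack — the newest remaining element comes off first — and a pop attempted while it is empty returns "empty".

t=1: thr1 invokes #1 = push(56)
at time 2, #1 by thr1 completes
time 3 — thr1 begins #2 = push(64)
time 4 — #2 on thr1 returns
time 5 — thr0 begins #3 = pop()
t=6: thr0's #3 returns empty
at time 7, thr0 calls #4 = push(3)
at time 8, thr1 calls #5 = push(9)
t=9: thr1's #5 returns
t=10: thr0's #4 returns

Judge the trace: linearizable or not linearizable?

not linearizable

the violation lands at event 6, #3's response at time 6: events 1..5 linearize, events 1..6 do not
the sole real-time-consistent order of 3 completed operations fails the stack replay
take #1, #2, #3: step 3 already fails, because #3 pop() → empty cannot occur there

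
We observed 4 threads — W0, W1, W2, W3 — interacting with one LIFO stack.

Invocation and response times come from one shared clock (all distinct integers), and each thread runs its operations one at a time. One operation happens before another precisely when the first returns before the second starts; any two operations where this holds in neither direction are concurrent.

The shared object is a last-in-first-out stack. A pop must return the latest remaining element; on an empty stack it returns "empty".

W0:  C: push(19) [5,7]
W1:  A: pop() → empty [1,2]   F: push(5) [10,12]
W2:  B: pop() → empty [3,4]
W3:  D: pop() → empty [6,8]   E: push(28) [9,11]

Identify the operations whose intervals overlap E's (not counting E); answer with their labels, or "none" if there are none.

F

E spans [9,11]: anything still running between times 9 and 11 counts as concurrent
A [1,2]: before
B [3,4]: before
C [5,7]: before
D [6,8]: before
F [10,12]: concurrent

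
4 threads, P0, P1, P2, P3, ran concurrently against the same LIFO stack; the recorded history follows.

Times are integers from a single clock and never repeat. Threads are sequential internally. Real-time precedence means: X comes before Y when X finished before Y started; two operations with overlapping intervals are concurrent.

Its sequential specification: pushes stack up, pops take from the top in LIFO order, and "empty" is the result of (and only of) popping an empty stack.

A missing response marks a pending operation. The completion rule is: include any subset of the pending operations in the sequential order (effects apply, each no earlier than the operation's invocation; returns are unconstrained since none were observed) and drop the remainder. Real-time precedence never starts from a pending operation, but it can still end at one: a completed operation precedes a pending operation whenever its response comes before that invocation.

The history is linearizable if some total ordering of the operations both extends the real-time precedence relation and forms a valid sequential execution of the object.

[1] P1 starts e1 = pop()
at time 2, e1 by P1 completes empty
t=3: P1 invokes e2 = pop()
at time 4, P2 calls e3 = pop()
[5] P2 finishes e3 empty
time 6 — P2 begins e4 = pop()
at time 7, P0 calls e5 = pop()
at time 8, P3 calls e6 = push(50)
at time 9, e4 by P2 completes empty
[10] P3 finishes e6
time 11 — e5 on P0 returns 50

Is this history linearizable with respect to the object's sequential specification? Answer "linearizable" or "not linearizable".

one valid linearization: e1, e2, e3, e4, e6, e5
step 1: e1 pop() → empty — stack <>
step 2: e2 pop() (pending, included) — stack <>
step 3: e3 pop() → empty — stack <>
step 4: e4 pop() → empty — stack <>
step 5: e6 push(50) — stack <50>
step 6: e5 pop() → 50 — stack <>

linearizable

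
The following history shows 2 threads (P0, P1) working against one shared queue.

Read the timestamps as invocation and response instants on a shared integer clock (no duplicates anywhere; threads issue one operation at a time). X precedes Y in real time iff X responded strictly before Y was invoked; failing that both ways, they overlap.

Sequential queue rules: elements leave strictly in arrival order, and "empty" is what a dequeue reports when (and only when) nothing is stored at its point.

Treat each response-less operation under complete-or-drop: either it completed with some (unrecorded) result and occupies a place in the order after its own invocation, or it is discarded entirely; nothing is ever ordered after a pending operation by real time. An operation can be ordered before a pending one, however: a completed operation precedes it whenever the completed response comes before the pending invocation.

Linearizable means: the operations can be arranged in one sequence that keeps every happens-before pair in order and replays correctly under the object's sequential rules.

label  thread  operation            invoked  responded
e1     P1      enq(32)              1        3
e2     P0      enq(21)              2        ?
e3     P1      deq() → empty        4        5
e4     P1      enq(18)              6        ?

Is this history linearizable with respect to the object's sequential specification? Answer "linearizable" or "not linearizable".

events 1..4 are fine; event 5 — the response of e3 at time 5 — makes the prefix non-linearizable
the sole real-time-consistent order of 2 completed operations fails the queue replay
including or dropping the 1 pending operation (e2) in any combination fails
take e1, e3 (pending dropped): step 2 already fails, because e3 deq() → empty cannot occur there

not linearizable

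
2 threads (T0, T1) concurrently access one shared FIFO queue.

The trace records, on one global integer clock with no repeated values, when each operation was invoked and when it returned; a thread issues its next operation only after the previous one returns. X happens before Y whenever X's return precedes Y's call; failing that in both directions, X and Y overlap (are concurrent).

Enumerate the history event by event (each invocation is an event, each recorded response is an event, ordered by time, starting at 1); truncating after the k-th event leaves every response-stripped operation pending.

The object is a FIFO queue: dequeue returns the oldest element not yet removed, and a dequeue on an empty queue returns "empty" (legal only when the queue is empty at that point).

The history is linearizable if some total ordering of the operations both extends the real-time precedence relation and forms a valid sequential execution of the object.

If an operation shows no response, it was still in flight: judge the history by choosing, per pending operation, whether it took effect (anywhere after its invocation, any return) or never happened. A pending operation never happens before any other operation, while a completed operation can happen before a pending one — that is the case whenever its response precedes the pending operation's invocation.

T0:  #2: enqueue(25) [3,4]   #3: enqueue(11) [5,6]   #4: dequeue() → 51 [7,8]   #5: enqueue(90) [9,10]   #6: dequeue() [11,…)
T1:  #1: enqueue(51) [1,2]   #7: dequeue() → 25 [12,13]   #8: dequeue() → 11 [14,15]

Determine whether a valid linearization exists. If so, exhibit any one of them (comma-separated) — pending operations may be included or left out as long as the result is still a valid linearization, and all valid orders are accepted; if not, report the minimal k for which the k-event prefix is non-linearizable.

linearizable — witness: #1, #2, #3, #4, #5, #7, #8

after step 1 (#1 enqueue(51)): queue <51>
after step 2 (#2 enqueue(25)): queue <51,25>
after step 3 (#3 enqueue(11)): queue <51,25,11>
after step 4 (#4 dequeue() → 51): queue <25,11>
after step 5 (#5 enqueue(90)): queue <25,11,90>
after step 6 (#7 dequeue() → 25): queue <11,90>
after step 7 (#8 dequeue() → 11): queue <90>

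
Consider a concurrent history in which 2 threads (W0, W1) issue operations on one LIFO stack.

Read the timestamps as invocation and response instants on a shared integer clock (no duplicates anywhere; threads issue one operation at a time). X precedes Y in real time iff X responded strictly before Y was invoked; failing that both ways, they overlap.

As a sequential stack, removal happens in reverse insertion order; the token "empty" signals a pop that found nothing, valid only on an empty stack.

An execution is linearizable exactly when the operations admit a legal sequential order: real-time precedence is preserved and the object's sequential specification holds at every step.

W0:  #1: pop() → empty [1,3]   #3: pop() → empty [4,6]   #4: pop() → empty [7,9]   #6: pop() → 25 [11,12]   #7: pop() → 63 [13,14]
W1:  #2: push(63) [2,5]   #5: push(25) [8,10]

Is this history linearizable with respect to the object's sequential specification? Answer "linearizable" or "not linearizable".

not linearizable

prefix check: 1..8 passes, 1..9 fails once #4's time-9 response joins
every one of the 3 real-time-consistent orders over 4 completed LIFO stack ops fails the sequential spec
no escape via the 1 pending operation (#5): every completion choice fails
for example #1, #2, #3, #4 (pending dropped) fails at step 3: #3 pop() → empty is not legal there
for example #1, #3, #2, #4 (pending dropped) fails at step 4: #4 pop() → empty is not legal there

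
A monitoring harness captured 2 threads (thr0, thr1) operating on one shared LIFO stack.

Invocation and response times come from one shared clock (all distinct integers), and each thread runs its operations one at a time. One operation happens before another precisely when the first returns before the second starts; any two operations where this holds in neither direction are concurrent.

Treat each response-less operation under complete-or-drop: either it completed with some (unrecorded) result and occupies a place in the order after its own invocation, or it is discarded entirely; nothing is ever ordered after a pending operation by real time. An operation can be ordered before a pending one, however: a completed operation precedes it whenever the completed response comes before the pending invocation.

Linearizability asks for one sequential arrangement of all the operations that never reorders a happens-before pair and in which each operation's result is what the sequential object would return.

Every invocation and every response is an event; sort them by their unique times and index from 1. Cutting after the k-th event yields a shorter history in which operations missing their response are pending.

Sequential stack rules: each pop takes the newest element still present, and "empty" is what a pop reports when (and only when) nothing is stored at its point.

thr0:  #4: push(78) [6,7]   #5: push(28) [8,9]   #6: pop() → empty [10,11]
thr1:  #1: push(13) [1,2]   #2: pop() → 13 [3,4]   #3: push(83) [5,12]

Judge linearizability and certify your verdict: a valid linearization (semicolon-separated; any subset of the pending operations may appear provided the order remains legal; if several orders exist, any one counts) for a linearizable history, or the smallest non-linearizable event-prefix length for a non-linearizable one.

the violation lands at event 11, #6's response at time 11: events 1..10 linearize, events 1..11 do not
exhaustive check: the 5 completed LIFO stack ops admit one real-time order; illegal
no escape via the 1 pending operation (#3): every completion choice fails
for example #1, #2, #4, #5, #6 (pending dropped) fails at step 5: #6 pop() → empty is not legal there

not linearizable — minimal violating prefix: 11 events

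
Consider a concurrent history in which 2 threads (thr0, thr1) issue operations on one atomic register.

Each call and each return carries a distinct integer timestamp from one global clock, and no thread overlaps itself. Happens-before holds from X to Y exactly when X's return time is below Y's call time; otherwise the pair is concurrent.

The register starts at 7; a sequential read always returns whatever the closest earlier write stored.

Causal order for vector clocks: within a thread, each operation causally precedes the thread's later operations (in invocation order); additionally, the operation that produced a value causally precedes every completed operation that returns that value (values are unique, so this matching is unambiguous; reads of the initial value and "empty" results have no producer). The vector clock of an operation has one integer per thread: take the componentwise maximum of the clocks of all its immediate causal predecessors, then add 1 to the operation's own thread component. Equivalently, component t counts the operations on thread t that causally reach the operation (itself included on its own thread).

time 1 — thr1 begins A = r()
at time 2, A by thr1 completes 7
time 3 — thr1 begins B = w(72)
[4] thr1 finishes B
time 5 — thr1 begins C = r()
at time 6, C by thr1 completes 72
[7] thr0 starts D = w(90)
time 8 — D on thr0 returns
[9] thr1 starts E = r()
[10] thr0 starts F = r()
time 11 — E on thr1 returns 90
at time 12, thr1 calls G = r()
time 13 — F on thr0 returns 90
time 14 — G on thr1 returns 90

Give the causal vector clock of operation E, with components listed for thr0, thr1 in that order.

A, invoked 1, has no incoming edges; only thr1's bump applies → (0, 1)
D, invoked 7, has no incoming edges; only thr0's bump applies → (1, 0)
invoked at 3, B merges VC(A)=(0, 1) and bumps thr1's slot → (0, 2)
invoked at 10, F merges VC(D)=(1, 0) and bumps thr0's slot → (2, 0)
invoked at 5, C merges VC(B)=(0, 2) and bumps thr1's slot → (0, 3)
invoked at 9, E merges VC(C)=(0, 3), VC(D)=(1, 0) and bumps thr1's slot → (1, 4)
invoked at 12, G merges VC(D)=(1, 0), VC(E)=(1, 4) and bumps thr1's slot → (1, 5)
target: VC(E) = (1, 4)

(1, 4)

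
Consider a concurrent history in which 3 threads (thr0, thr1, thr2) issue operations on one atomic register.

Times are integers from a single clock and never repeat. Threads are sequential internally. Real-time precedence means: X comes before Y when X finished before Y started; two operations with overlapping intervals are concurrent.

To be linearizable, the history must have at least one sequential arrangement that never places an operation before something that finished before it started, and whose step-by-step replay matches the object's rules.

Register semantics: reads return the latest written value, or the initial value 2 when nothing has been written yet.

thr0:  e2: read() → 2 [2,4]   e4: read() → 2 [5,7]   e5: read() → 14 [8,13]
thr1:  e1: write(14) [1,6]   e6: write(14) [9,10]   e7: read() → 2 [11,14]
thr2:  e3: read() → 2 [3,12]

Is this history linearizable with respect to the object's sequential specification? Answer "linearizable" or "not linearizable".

not linearizable

already the first 14 events (up to e7's response at time 14) admit no linearization; the first 13 still do
real-time-consistent orders of the 7 completed operations: 63 — all fail the atomic register replay
e.g. e1, e2, e3, e4, e5, e6, e7: illegal at step 2, since e2 read() → 2 cannot apply there
e.g. e1, e2, e3, e4, e6, e5, e7: illegal at step 2, since e2 read() → 2 cannot apply there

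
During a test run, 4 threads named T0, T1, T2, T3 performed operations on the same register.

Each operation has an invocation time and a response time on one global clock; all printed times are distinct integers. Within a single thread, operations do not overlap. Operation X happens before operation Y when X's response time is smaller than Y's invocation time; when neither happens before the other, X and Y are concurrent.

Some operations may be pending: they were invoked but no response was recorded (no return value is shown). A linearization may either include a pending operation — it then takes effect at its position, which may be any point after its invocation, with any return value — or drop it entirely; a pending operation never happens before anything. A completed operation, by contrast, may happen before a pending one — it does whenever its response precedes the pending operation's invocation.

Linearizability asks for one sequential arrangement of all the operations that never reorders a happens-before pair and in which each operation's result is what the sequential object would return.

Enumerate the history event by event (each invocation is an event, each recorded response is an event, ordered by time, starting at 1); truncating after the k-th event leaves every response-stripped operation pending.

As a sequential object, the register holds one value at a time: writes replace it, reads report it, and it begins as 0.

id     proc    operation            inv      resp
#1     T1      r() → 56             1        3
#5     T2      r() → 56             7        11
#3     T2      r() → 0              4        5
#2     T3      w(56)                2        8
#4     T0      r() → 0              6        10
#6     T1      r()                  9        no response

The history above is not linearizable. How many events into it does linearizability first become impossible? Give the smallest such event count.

a valid linearization of events 1..4 exists, for instance #2, #1:
after step 1 (#2 w(56) (pending, included)): value 56
after step 2 (#1 r() → 56): value 56
include event 5 — #3 responding at 5 — and every candidate order breaks
no completion choice of the 1 pending operation (#2) rescues it — every subset was tried
for example #1, #3 (pending dropped) fails at step 1: #1 r() → 56 is not legal there

5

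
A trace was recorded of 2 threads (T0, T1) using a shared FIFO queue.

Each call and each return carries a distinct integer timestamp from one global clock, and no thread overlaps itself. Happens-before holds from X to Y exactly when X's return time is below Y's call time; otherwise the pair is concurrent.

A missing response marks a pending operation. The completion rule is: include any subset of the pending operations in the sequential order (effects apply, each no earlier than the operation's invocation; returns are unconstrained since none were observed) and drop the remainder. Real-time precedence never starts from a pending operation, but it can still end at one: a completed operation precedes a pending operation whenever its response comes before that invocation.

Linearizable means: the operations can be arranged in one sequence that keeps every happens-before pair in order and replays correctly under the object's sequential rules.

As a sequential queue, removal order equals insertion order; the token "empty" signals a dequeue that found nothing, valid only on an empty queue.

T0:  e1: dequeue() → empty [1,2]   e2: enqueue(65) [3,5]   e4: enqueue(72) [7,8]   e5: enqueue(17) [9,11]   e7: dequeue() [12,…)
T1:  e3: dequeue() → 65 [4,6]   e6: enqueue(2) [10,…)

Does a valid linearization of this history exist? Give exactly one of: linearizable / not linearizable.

witness order: e1, e2, e3, e4, e5
1. e1 dequeue() → empty, leaving queue <>
2. e2 enqueue(65), leaving queue <65>
3. e3 dequeue() → 65, leaving queue <>
4. e4 enqueue(72), leaving queue <72>
5. e5 enqueue(17), leaving queue <72,17>

linearizable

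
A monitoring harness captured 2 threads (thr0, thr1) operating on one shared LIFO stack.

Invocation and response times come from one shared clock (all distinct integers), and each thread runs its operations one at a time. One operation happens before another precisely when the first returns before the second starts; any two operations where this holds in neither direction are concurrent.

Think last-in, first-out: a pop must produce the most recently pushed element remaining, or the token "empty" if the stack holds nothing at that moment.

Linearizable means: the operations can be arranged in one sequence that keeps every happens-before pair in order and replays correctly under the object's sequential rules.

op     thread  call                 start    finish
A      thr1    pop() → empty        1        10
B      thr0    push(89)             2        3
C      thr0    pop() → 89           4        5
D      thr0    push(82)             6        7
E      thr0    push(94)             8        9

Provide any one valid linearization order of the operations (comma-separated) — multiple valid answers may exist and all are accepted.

A, B, C, D, E

after step 1 (A pop() → empty): stack <>
after step 2 (B push(89)): stack <89>
after step 3 (C pop() → 89): stack <>
after step 4 (D push(82)): stack <82>
after step 5 (E push(94)): stack <82,94>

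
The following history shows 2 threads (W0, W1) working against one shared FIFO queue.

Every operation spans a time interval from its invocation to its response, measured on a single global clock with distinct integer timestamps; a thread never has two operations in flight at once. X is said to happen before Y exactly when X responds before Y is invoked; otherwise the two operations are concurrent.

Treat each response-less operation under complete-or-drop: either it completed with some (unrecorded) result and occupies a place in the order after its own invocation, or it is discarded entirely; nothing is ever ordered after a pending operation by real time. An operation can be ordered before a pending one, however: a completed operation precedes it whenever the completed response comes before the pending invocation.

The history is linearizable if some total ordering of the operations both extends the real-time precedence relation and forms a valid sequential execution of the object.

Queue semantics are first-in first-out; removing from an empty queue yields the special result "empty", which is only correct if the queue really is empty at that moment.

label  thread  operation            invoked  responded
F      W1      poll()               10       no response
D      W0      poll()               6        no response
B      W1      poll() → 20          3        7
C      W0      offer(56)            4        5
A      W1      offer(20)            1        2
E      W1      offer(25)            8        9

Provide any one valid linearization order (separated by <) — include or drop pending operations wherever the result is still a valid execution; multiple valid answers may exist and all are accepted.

A < B < C < D < E

1. A offer(20), leaving queue <20>
2. B poll() → 20, leaving queue <>
3. C offer(56), leaving queue <56>
4. D poll() (pending, included), leaving queue <>
5. E offer(25), leaving queue <25>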